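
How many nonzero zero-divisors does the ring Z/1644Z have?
Z/1644Z has 1099 nonzero zero-divisors

In Z/1644Z each nonzero element is either a unit (gcd with 1644 is 1) or a zero-divisor (gcd > 1). The number of units is φ(1644): factorise 1644 = 2^2 · 3 · 137, so φ(1644) = (2^2 − 2^1) · (3 − 1) · (137 − 1) = 2 · 2 · 136 = 544. The nonzero elements number 1644 − 1 = 1643. Hence the nonzero zero-divisors number 1643 − 544 = 1099.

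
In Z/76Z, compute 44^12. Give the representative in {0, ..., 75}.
Use repeated squaring. Binary(12) = 1100. Walk through the bits of the exponent 12 left-to-right: at each bit after the leading one, square the running value, then multiply by 44 if the bit is 1 (always reducing mod 76):
  bit 1 = 1 (leading): start with 44.
  bit 2 = 1: square 44^2 = 1936 ≡ 36; bit is 1, so multiply 36·44 = 1584 ≡ 64 (mod 76).
  bit 3 = 0: square 64^2 = 4096 ≡ 68 (mod 76).
  bit 4 = 0: square 68^2 = 4624 ≡ 64 (mod 76).
Final value: 44^12 ≡ 64 (mod 76).

Final answer: 64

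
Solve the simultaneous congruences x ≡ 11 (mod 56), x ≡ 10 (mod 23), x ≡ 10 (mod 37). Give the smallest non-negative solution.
The moduli 56, 23, 37 are pairwise coprime, so by the CRT there is a unique solution mod 56·23·37 = 47656.
Solve by successive substitution. Start with x ≡ 11 (mod 56).
  Combine with x ≡ 10 (mod 23): write x = 11 + 56·t and require 11 + 56·t ≡ 10 (mod 23), i.e. 56·t ≡ 10 − 11 ≡ 22 (mod 23). Since 56^(−1) ≡ 7 (mod 23) (56 ≡ 10 (mod 23)), t ≡ 7·22 ≡ 16 (mod 23). So x ≡ 11 + 56·16 = 907 (mod 1288).
  Combine with x ≡ 10 (mod 37): write x = 907 + 1288·t and require 907 + 1288·t ≡ 10 (mod 37), i.e. 1288·t ≡ 10 − 907 ≡ 28 (mod 37). Since 1288^(−1) ≡ 21 (mod 37) (1288 ≡ 30 (mod 37)), t ≡ 21·28 ≡ 33 (mod 37). So x ≡ 907 + 1288·33 = 43411 (mod 47656).
Unique solution in [0, 47656): x = 43411.

Final answer: x ≡ 43411 (mod 47656); the representative in [0, 47656) is 43411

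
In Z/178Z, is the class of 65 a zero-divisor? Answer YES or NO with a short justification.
NO

gcd(65, 178) = 1, so 65 is a unit in Z/178Z (it has a multiplicative inverse). A unit cannot be a zero-divisor: if 65·b ≡ 0 then multiplying both sides by 65^(−1) gives b ≡ 0. So 65 is not a zero-divisor.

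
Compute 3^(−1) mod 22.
3^(−1) ≡ 15 (mod 22)

Apply the extended Euclidean algorithm to (22, 3), tracking rows (r, s, t) with s·22 + t·3 = r. Each division r_prev = q·r_cur + r_new produces the new row as (previous row) − q·(current row):
  row A: (22, 1, 0)   [1·22 + 0·3 = 22]
  row B: (3, 0, 1)   [0·22 + 1·3 = 3]
  22 = 7·3 + 1   → row C = row A − 7·row B = (1, 1, −7)   [check: 1·22 − 7·3 = 1]
  3 = 3·1 + 0   → remainder 0, stop. gcd = 1 (last nonzero row C).
The gcd is 1, so 3 is invertible mod 22. The last nonzero row gives 1·22 − 7·3 = 1, so t = −7. So 3^(−1) ≡ −7 ≡ 15 (mod 22). Verify: 3 · 15 = 45 ≡ 1 (mod 22). ✓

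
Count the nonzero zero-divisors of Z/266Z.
Z/266Z has 157 nonzero zero-divisors

In Z/266Z each nonzero element is either a unit (gcd with 266 is 1) or a zero-divisor (gcd > 1). The number of units is φ(266): factorise 266 = 2 · 7 · 19, so φ(266) = (2 − 1) · (7 − 1) · (19 − 1) = 1 · 6 · 18 = 108. The nonzero elements number 266 − 1 = 265. Hence the nonzero zero-divisors number 265 − 108 = 157.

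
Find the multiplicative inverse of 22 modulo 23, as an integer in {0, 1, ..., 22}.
Apply the extended Euclidean algorithm to (23, 22), tracking rows (r, s, t) with s·23 + t·22 = r. Each division r_prev = q·r_cur + r_new produces the new row as (previous row) − q·(current row):
  row A: (23, 1, 0)   [1·23 + 0·22 = 23]
  row B: (22, 0, 1)   [0·23 + 1·22 = 22]
  23 = 1·22 + 1   → row C = row A − 1·row B = (1, 1, −1)   [check: 1·23 − 1·22 = 1]
  22 = 22·1 + 0   → remainder 0, stop. gcd = 1 (last nonzero row C).
The gcd is 1, so 22 is invertible mod 23. The last nonzero row gives 1·23 − 1·22 = 1, so t = −1. So 22^(−1) ≡ −1 ≡ 22 (mod 23). Verify: 22 · 22 = 484 ≡ 1 (mod 23). ✓

Final answer: 22^(−1) ≡ 22 (mod 23)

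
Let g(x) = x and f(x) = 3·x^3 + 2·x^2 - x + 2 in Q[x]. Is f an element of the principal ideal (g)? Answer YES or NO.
In Q[x] the ideal (g) consists of all multiples of g, so f ∈ (g) iff g | f, i.e. iff the remainder of f on division by g is 0. Divide f by g (g is monic, so eliminate the leading term of the running remainder at each step):
  leading term 3·x^3: subtract (3·x^2)·g(x) = 3·x^3, leaving 2·x^2 - x + 2
  leading term 2·x^2: subtract (2·x)·g(x) = 2·x^2, leaving 2 - x
  leading term -x: subtract (-1)·g(x) = -x, leaving 2
The remainder r(x) = 2 ≠ 0 (and deg r < deg g), so g ∤ f, i.e. f ∉ (g).

Final answer: NO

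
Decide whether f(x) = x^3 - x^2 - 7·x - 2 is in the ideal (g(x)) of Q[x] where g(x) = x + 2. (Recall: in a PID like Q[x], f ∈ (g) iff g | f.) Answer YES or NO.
YES

In Q[x] the ideal (g) consists of all multiples of g, so f ∈ (g) iff g | f, i.e. iff the remainder of f on division by g is 0. Divide f by g (g is monic, so eliminate the leading term of the running remainder at each step):
  leading term x^3: subtract (x^2)·g(x) = x^3 + 2·x^2, leaving -3·x^2 - 7·x - 2
  leading term -3·x^2: subtract (-3·x)·g(x) = -3·x^2 - 6·x, leaving -x - 2
  leading term -x: subtract (-1)·g(x) = -x - 2, leaving 0
The remainder is 0, so f(x) = g(x) · h(x) with h(x) = x^2 - 3·x - 1. Hence g | f, i.e. f ∈ (g).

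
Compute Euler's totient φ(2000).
φ(2000) = 800

φ is multiplicative, with φ(p^e) = p^e − p^(e−1). Factorise 2000 = 2^4 · 5^3. Then
  φ(2000) = (2^4 − 2^3) · (5^3 − 5^2) = 8 · 100 = 800.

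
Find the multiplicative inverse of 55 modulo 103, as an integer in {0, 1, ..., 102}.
Apply the extended Euclidean algorithm to (103, 55), tracking rows (r, s, t) with s·103 + t·55 = r. Each division r_prev = q·r_cur + r_new produces the new row as (previous row) − q·(current row):
  row A: (103, 1, 0)   [1·103 + 0·55 = 103]
  row B: (55, 0, 1)   [0·103 + 1·55 = 55]
  103 = 1·55 + 48   → row C = row A − 1·row B = (48, 1, −1)   [check: 1·103 − 1·55 = 48]
  55 = 1·48 + 7   → row D = row B − 1·row C = (7, −1, 2)   [check: −1·103 + 2·55 = 7]
  48 = 6·7 + 6   → row E = row C − 6·row D = (6, 7, −13)   [check: 7·103 − 13·55 = 6]
  7 = 1·6 + 1   → row F = row D − 1·row E = (1, −8, 15)   [check: −8·103 + 15·55 = 1]
  6 = 6·1 + 0   → remainder 0, stop. gcd = 1 (last nonzero row F).
The gcd is 1, so 55 is invertible mod 103. The last nonzero row gives −8·103 + 15·55 = 1, so t = 15. So 55^(−1) ≡ 15 (mod 103). Verify: 55 · 15 = 825 ≡ 1 (mod 103). ✓

Final answer: 55^(−1) ≡ 15 (mod 103)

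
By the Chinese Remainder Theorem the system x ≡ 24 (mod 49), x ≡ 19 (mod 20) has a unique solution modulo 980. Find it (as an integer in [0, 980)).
x ≡ 759 (mod 980); the representative in [0, 980) is 759

The moduli 49, 20 are pairwise coprime, so by the CRT there is a unique solution mod 49·20 = 980.
Solve by successive substitution. Start with x ≡ 24 (mod 49).
  Combine with x ≡ 19 (mod 20): write x = 24 + 49·t and require 24 + 49·t ≡ 19 (mod 20), i.e. 49·t ≡ 19 − 24 ≡ 15 (mod 20). Since 49^(−1) ≡ 9 (mod 20) (49 ≡ 9 (mod 20)), t ≡ 9·15 ≡ 15 (mod 20). So x ≡ 24 + 49·15 = 759 (mod 980).
Unique solution in [0, 980): x = 759.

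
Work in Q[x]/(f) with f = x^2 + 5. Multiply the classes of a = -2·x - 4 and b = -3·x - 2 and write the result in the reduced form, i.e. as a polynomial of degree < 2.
a · b ≡ 16·x - 22 (mod f(x))

First multiply in Q[x] without reducing: a · b = 6·x^2 + 16·x + 8. Now divide by f(x) = x^2 + 5, eliminating the leading term at each step:
  leading term 6·x^2: subtract (6)·f(x) = 6·x^2 + 30, leaving 16·x - 22
The degree is now < 2, so this is the remainder. Hence a · b ≡ 16·x - 22 in Q[x]/(f).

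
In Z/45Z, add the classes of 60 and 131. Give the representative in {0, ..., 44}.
Reduce the summands first: 60 ≡ 15, 131 ≡ 41 (mod 45), so 60 + 131 ≡ 15 + 41 (mod 45). 15 + 41 = 56; 56 = 1·45 + 11, so (60 + 131) mod 45 = 11.

Final answer: 11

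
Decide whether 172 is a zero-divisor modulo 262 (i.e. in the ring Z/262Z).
gcd(172, 262) = 2 > 1, so 172 is not a unit in Z/262Z. In Z/nZ every nonzero non-unit is a zero-divisor: explicitly, take b = 262/gcd = 131 ≠ 0 (mod 262); then 172·131 = 22532 = 86·262, i.e. 172·131 ≡ 0 (mod 262). So 172 is a zero-divisor.

Final answer: YES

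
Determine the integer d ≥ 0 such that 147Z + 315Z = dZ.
(147, 315) = (21); d = 21

In the PID Z, (a, b) is generated by gcd(a, b). Compute gcd(315, 147) with the extended Euclidean algorithm, tracking rows (r, s, t) with s·315 + t·147 = r:
  row A: (315, 1, 0)   [1·315 + 0·147 = 315]
  row B: (147, 0, 1)   [0·315 + 1·147 = 147]
  315 = 2·147 + 21   → row C = row A − 2·row B = (21, 1, −2)   [check: 1·315 − 2·147 = 21]
  147 = 7·21 + 0   → remainder 0, stop. gcd = 21 (last nonzero row C).
So gcd(147, 315) = 21, with Bézout identity 1·315 − 2·147 = 21. Containment (⊇): the Bézout identity exhibits 21 as an element of (147, 315), giving (21) ⊆ (147, 315). Containment (⊆): since 21 | 147 and 21 | 315 (147 = 21·7, 315 = 21·15), every Z-linear combination of 147 and 315 is divisible by 21, so (147, 315) ⊆ (21). Therefore (147, 315) = (21), d = 21.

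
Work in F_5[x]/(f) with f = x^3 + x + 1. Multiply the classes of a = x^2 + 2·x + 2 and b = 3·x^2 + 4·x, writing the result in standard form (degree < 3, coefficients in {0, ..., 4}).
a · b ≡ x^2 (mod f(x))

Multiply as integer polynomials: a · b = 3·x^4 + 10·x^3 + 14·x^2 + 8·x. Reducing coefficients mod 5: a · b ≡ 3·x^4 + 4·x^2 + 3·x. Now divide by f(x) = x^3 + x + 1 in F_5[x], eliminating the leading term at each step:
  leading term 3·x^4: subtract (3·x)·f(x) = 3·x^4 + 3·x^2 + 3·x, leaving x^2 (coefficients mod 5)
The degree is now < 3, so this is the remainder. Hence a · b ≡ x^2 in F_5[x]/(f).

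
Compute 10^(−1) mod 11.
10^(−1) ≡ 10 (mod 11)

Apply the extended Euclidean algorithm to (11, 10), tracking rows (r, s, t) with s·11 + t·10 = r. Each division r_prev = q·r_cur + r_new produces the new row as (previous row) − q·(current row):
  row A: (11, 1, 0)   [1·11 + 0·10 = 11]
  row B: (10, 0, 1)   [0·11 + 1·10 = 10]
  11 = 1·10 + 1   → row C = row A − 1·row B = (1, 1, −1)   [check: 1·11 − 1·10 = 1]
  10 = 10·1 + 0   → remainder 0, stop. gcd = 1 (last nonzero row C).
The gcd is 1, so 10 is invertible mod 11. The last nonzero row gives 1·11 − 1·10 = 1, so t = −1. So 10^(−1) ≡ −1 ≡ 10 (mod 11). Verify: 10 · 10 = 100 ≡ 1 (mod 11). ✓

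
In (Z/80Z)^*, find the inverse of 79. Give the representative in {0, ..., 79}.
Apply the extended Euclidean algorithm to (80, 79), tracking rows (r, s, t) with s·80 + t·79 = r. Each division r_prev = q·r_cur + r_new produces the new row as (previous row) − q·(current row):
  row A: (80, 1, 0)   [1·80 + 0·79 = 80]
  row B: (79, 0, 1)   [0·80 + 1·79 = 79]
  80 = 1·79 + 1   → row C = row A − 1·row B = (1, 1, −1)   [check: 1·80 − 1·79 = 1]
  79 = 79·1 + 0   → remainder 0, stop. gcd = 1 (last nonzero row C).
The gcd is 1, so 79 is invertible mod 80. The last nonzero row gives 1·80 − 1·79 = 1, so t = −1. So 79^(−1) ≡ −1 ≡ 79 (mod 80). Verify: 79 · 79 = 6241 ≡ 1 (mod 80). ✓

Final answer: 79^(−1) ≡ 79 (mod 80)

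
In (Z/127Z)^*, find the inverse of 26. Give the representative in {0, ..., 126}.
Apply the extended Euclidean algorithm to (127, 26), tracking rows (r, s, t) with s·127 + t·26 = r. Each division r_prev = q·r_cur + r_new produces the new row as (previous row) − q·(current row):
  row A: (127, 1, 0)   [1·127 + 0·26 = 127]
  row B: (26, 0, 1)   [0·127 + 1·26 = 26]
  127 = 4·26 + 23   → row C = row A − 4·row B = (23, 1, −4)   [check: 1·127 − 4·26 = 23]
  26 = 1·23 + 3   → row D = row B − 1·row C = (3, −1, 5)   [check: −1·127 + 5·26 = 3]
  23 = 7·3 + 2   → row E = row C − 7·row D = (2, 8, −39)   [check: 8·127 − 39·26 = 2]
  3 = 1·2 + 1   → row F = row D − 1·row E = (1, −9, 44)   [check: −9·127 + 44·26 = 1]
  2 = 2·1 + 0   → remainder 0, stop. gcd = 1 (last nonzero row F).
The gcd is 1, so 26 is invertible mod 127. The last nonzero row gives −9·127 + 44·26 = 1, so t = 44. So 26^(−1) ≡ 44 (mod 127). Verify: 26 · 44 = 1144 ≡ 1 (mod 127). ✓

Final answer: 26^(−1) ≡ 44 (mod 127)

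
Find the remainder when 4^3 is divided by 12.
Use repeated squaring. Binary(3) = 11. Walk through the bits of the exponent 3 left-to-right: at each bit after the leading one, square the running value, then multiply by 4 if the bit is 1 (always reducing mod 12):
  bit 1 = 1 (leading): start with 4.
  bit 2 = 1: square 4^2 = 16 ≡ 4; bit is 1, so multiply 4·4 = 16 ≡ 4 (mod 12).
Final value: 4^3 ≡ 4 (mod 12).

Final answer: 4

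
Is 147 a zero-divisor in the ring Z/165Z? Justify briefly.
YES

gcd(147, 165) = 3 > 1, so 147 is not a unit in Z/165Z. In Z/nZ every nonzero non-unit is a zero-divisor: explicitly, take b = 165/gcd = 55 ≠ 0 (mod 165); then 147·55 = 8085 = 49·165, i.e. 147·55 ≡ 0 (mod 165). So 147 is a zero-divisor.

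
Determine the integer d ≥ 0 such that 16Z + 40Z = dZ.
In the PID Z, (a, b) is generated by gcd(a, b). Compute gcd(40, 16) with the extended Euclidean algorithm, tracking rows (r, s, t) with s·40 + t·16 = r:
  row A: (40, 1, 0)   [1·40 + 0·16 = 40]
  row B: (16, 0, 1)   [0·40 + 1·16 = 16]
  40 = 2·16 + 8   → row C = row A − 2·row B = (8, 1, −2)   [check: 1·40 − 2·16 = 8]
  16 = 2·8 + 0   → remainder 0, stop. gcd = 8 (last nonzero row C).
So gcd(16, 40) = 8, with Bézout identity 1·40 − 2·16 = 8. Containment (⊇): the Bézout identity exhibits 8 as an element of (16, 40), giving (8) ⊆ (16, 40). Containment (⊆): since 8 | 16 and 8 | 40 (16 = 8·2, 40 = 8·5), every Z-linear combination of 16 and 40 is divisible by 8, so (16, 40) ⊆ (8). Therefore (16, 40) = (8), d = 8.

Final answer: (16, 40) = (8); d = 8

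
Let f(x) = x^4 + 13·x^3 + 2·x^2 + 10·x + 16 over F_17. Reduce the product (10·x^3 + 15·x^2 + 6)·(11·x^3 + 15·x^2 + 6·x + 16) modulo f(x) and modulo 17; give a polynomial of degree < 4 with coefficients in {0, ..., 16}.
a · b ≡ 16·x^3 + 14·x^2 + 14·x + 2 (mod f(x))

Multiply as integer polynomials: a · b = 110·x^6 + 315·x^5 + 285·x^4 + 316·x^3 + 330·x^2 + 36·x + 96. Reducing coefficients mod 17: a · b ≡ 8·x^6 + 9·x^5 + 13·x^4 + 10·x^3 + 7·x^2 + 2·x + 11. Now divide by f(x) = x^4 + 13·x^3 + 2·x^2 + 10·x + 16 in F_17[x], eliminating the leading term at each step:
  leading term 8·x^6: subtract (8·x^2)·f(x) = 8·x^6 + 2·x^5 + 16·x^4 + 12·x^3 + 9·x^2, leaving 7·x^5 + 14·x^4 + 15·x^3 + 15·x^2 + 2·x + 11 (coefficients mod 17)
  leading term 7·x^5: subtract (7·x)·f(x) = 7·x^5 + 6·x^4 + 14·x^3 + 2·x^2 + 10·x, leaving 8·x^4 + x^3 + 13·x^2 + 9·x + 11 (coefficients mod 17)
  leading term 8·x^4: subtract (8)·f(x) = 8·x^4 + 2·x^3 + 16·x^2 + 12·x + 9, leaving 16·x^3 + 14·x^2 + 14·x + 2 (coefficients mod 17)
The degree is now < 4, so this is the remainder. Hence a · b ≡ 16·x^3 + 14·x^2 + 14·x + 2 in F_17[x]/(f).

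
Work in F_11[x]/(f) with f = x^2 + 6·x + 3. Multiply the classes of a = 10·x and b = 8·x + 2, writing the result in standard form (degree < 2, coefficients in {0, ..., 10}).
a · b ≡ 2·x + 2 (mod f(x))

Multiply as integer polynomials: a · b = 80·x^2 + 20·x. Reducing coefficients mod 11: a · b ≡ 3·x^2 + 9·x. Now divide by f(x) = x^2 + 6·x + 3 in F_11[x], eliminating the leading term at each step:
  leading term 3·x^2: subtract (3)·f(x) = 3·x^2 + 7·x + 9, leaving 2·x + 2 (coefficients mod 11)
The degree is now < 2, so this is the remainder. Hence a · b ≡ 2·x + 2 in F_11[x]/(f).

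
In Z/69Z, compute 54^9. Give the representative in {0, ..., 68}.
Use repeated squaring. Binary(9) = 1001. Walk through the bits of the exponent 9 left-to-right: at each bit after the leading one, square the running value, then multiply by 54 if the bit is 1 (always reducing mod 69):
  bit 1 = 1 (leading): start with 54.
  bit 2 = 0: square 54^2 = 2916 ≡ 18 (mod 69).
  bit 3 = 0: square 18^2 = 324 ≡ 48 (mod 69).
  bit 4 = 1: square 48^2 = 2304 ≡ 27; bit is 1, so multiply 27·54 = 1458 ≡ 9 (mod 69).
Final value: 54^9 ≡ 9 (mod 69).

Final answer: 9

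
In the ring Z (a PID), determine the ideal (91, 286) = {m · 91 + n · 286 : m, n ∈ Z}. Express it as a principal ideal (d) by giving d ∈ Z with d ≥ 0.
In the PID Z, (a, b) is generated by gcd(a, b). Compute gcd(286, 91) with the extended Euclidean algorithm, tracking rows (r, s, t) with s·286 + t·91 = r:
  row A: (286, 1, 0)   [1·286 + 0·91 = 286]
  row B: (91, 0, 1)   [0·286 + 1·91 = 91]
  286 = 3·91 + 13   → row C = row A − 3·row B = (13, 1, −3)   [check: 1·286 − 3·91 = 13]
  91 = 7·13 + 0   → remainder 0, stop. gcd = 13 (last nonzero row C).
So gcd(91, 286) = 13, with Bézout identity 1·286 − 3·91 = 13. Containment (⊇): the Bézout identity exhibits 13 as an element of (91, 286), giving (13) ⊆ (91, 286). Containment (⊆): since 13 | 91 and 13 | 286 (91 = 13·7, 286 = 13·22), every Z-linear combination of 91 and 286 is divisible by 13, so (91, 286) ⊆ (13). Therefore (91, 286) = (13), d = 13.

Final answer: (91, 286) = (13); d = 13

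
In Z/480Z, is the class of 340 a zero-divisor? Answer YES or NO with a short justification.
YES

gcd(340, 480) = 20 > 1, so 340 is not a unit in Z/480Z. In Z/nZ every nonzero non-unit is a zero-divisor: explicitly, take b = 480/gcd = 24 ≠ 0 (mod 480); then 340·24 = 8160 = 17·480, i.e. 340·24 ≡ 0 (mod 480). So 340 is a zero-divisor.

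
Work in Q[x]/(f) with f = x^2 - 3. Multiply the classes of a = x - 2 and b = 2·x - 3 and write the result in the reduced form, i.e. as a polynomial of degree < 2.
a · b ≡ 12 - 7·x (mod f(x))

First multiply in Q[x] without reducing: a · b = 2·x^2 - 7·x + 6. Now divide by f(x) = x^2 - 3, eliminating the leading term at each step:
  leading term 2·x^2: subtract (2)·f(x) = 2·x^2 - 6, leaving 12 - 7·x
The degree is now < 2, so this is the remainder. Hence a · b ≡ 12 - 7·x in Q[x]/(f).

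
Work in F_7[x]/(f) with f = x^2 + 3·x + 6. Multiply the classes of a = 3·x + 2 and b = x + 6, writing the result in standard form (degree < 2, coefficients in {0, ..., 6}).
a · b ≡ 4·x + 1 (mod f(x))

Multiply as integer polynomials: a · b = 3·x^2 + 20·x + 12. Reducing coefficients mod 7: a · b ≡ 3·x^2 + 6·x + 5. Now divide by f(x) = x^2 + 3·x + 6 in F_7[x], eliminating the leading term at each step:
  leading term 3·x^2: subtract (3)·f(x) = 3·x^2 + 2·x + 4, leaving 4·x + 1 (coefficients mod 7)
The degree is now < 2, so this is the remainder. Hence a · b ≡ 4·x + 1 in F_7[x]/(f).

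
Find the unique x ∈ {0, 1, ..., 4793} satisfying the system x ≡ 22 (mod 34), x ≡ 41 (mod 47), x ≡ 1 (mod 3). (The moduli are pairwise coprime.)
The moduli 34, 47, 3 are pairwise coprime, so by the CRT there is a unique solution mod 34·47·3 = 4794.
Solve by successive substitution. Start with x ≡ 22 (mod 34).
  Combine with x ≡ 41 (mod 47): write x = 22 + 34·t and require 22 + 34·t ≡ 41 (mod 47), i.e. 34·t ≡ 41 − 22 ≡ 19 (mod 47). Since 34^(−1) ≡ 18 (mod 47), t ≡ 18·19 ≡ 13 (mod 47). So x ≡ 22 + 34·13 = 464 (mod 1598).
  Combine with x ≡ 1 (mod 3): write x = 464 + 1598·t and require 464 + 1598·t ≡ 1 (mod 3), i.e. 1598·t ≡ 1 − 464 ≡ 2 (mod 3). Since 1598^(−1) ≡ 2 (mod 3) (1598 ≡ 2 (mod 3)), t ≡ 2·2 ≡ 1 (mod 3). So x ≡ 464 + 1598·1 = 2062 (mod 4794).
Unique solution in [0, 4794): x = 2062.

Final answer: x ≡ 2062 (mod 4794); the representative in [0, 4794) is 2062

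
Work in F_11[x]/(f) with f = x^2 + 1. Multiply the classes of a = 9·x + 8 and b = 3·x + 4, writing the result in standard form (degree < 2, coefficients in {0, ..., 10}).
Multiply as integer polynomials: a · b = 27·x^2 + 60·x + 32. Reducing coefficients mod 11: a · b ≡ 5·x^2 + 5·x + 10. Now divide by f(x) = x^2 + 1 in F_11[x], eliminating the leading term at each step:
  leading term 5·x^2: subtract (5)·f(x) = 5·x^2 + 5, leaving 5·x + 5 (coefficients mod 11)
The degree is now < 2, so this is the remainder. Hence a · b ≡ 5·x + 5 in F_11[x]/(f).

Final answer: a · b ≡ 5·x + 5 (mod f(x))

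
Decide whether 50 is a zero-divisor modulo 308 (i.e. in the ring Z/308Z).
YES

gcd(50, 308) = 2 > 1, so 50 is not a unit in Z/308Z. In Z/nZ every nonzero non-unit is a zero-divisor: explicitly, take b = 308/gcd = 154 ≠ 0 (mod 308); then 50·154 = 7700 = 25·308, i.e. 50·154 ≡ 0 (mod 308). So 50 is a zero-divisor.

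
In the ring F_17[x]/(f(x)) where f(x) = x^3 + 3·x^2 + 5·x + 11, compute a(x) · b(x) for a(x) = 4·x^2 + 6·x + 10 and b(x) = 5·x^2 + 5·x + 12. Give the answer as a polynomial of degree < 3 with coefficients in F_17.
a · b ≡ 7·x^2 + 3·x + 9 (mod f(x))

Multiply as integer polynomials: a · b = 20·x^4 + 50·x^3 + 128·x^2 + 122·x + 120. Reducing coefficients mod 17: a · b ≡ 3·x^4 + 16·x^3 + 9·x^2 + 3·x + 1. Now divide by f(x) = x^3 + 3·x^2 + 5·x + 11 in F_17[x], eliminating the leading term at each step:
  leading term 3·x^4: subtract (3·x)·f(x) = 3·x^4 + 9·x^3 + 15·x^2 + 16·x, leaving 7·x^3 + 11·x^2 + 4·x + 1 (coefficients mod 17)
  leading term 7·x^3: subtract (7)·f(x) = 7·x^3 + 4·x^2 + x + 9, leaving 7·x^2 + 3·x + 9 (coefficients mod 17)
The degree is now < 3, so this is the remainder. Hence a · b ≡ 7·x^2 + 3·x + 9 in F_17[x]/(f).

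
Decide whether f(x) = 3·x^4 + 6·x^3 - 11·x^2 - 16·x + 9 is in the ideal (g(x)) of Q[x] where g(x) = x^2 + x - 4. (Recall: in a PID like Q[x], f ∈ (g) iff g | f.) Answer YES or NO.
NO

In Q[x] the ideal (g) consists of all multiples of g, so f ∈ (g) iff g | f, i.e. iff the remainder of f on division by g is 0. Divide f by g (g is monic, so eliminate the leading term of the running remainder at each step):
  leading term 3·x^4: subtract (3·x^2)·g(x) = 3·x^4 + 3·x^3 - 12·x^2, leaving 3·x^3 + x^2 - 16·x + 9
  leading term 3·x^3: subtract (3·x)·g(x) = 3·x^3 + 3·x^2 - 12·x, leaving -2·x^2 - 4·x + 9
  leading term -2·x^2: subtract (-2)·g(x) = -2·x^2 - 2·x + 8, leaving 1 - 2·x
The remainder r(x) = 1 - 2·x ≠ 0 (and deg r < deg g), so g ∤ f, i.e. f ∉ (g).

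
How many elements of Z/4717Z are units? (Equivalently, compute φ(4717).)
An element a ∈ Z/4717Z is a unit iff gcd(a, 4717) = 1, so the number of units is φ(4717). φ is multiplicative, with φ(p^e) = p^e − p^(e−1). Factorise 4717 = 53 · 89. Then
  φ(4717) = (53 − 1) · (89 − 1) = 52 · 88 = 4576.

Final answer: Z/4717Z has φ(4717) = 4576 units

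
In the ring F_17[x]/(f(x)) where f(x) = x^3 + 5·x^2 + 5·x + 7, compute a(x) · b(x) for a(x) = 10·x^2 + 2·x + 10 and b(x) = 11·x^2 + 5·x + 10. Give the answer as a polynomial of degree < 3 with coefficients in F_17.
Multiply as integer polynomials: a · b = 110·x^4 + 72·x^3 + 220·x^2 + 70·x + 100. Reducing coefficients mod 17: a · b ≡ 8·x^4 + 4·x^3 + 16·x^2 + 2·x + 15. Now divide by f(x) = x^3 + 5·x^2 + 5·x + 7 in F_17[x], eliminating the leading term at each step:
  leading term 8·x^4: subtract (8·x)·f(x) = 8·x^4 + 6·x^3 + 6·x^2 + 5·x, leaving 15·x^3 + 10·x^2 + 14·x + 15 (coefficients mod 17)
  leading term 15·x^3: subtract (15)·f(x) = 15·x^3 + 7·x^2 + 7·x + 3, leaving 3·x^2 + 7·x + 12 (coefficients mod 17)
The degree is now < 3, so this is the remainder. Hence a · b ≡ 3·x^2 + 7·x + 12 in F_17[x]/(f).

Final answer: a · b ≡ 3·x^2 + 7·x + 12 (mod f(x))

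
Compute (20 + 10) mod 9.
Reduce the summands first: 20 ≡ 2, 10 ≡ 1 (mod 9), so 20 + 10 ≡ 2 + 1 (mod 9). 2 + 1 = 3; 3 = 0·9 + 3, so (20 + 10) mod 9 = 3.

Final answer: 3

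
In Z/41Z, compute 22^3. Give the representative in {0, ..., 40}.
29

Use repeated squaring. Binary(3) = 11. Walk through the bits of the exponent 3 left-to-right: at each bit after the leading one, square the running value, then multiply by 22 if the bit is 1 (always reducing mod 41):
  bit 1 = 1 (leading): start with 22.
  bit 2 = 1: square 22^2 = 484 ≡ 33; bit is 1, so multiply 33·22 = 726 ≡ 29 (mod 41).
Final value: 22^3 ≡ 29 (mod 41).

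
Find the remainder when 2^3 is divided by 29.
Use repeated squaring. Binary(3) = 11. Walk through the bits of the exponent 3 left-to-right: at each bit after the leading one, square the running value, then multiply by 2 if the bit is 1 (always reducing mod 29):
  bit 1 = 1 (leading): start with 2.
  bit 2 = 1: square 2^2 = 4; bit is 1, so multiply 4·2 = 8 (mod 29).
Final value: 2^3 ≡ 8 (mod 29).

Final answer: 8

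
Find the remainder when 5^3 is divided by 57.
Use repeated squaring. Binary(3) = 11. Walk through the bits of the exponent 3 left-to-right: at each bit after the leading one, square the running value, then multiply by 5 if the bit is 1 (always reducing mod 57):
  bit 1 = 1 (leading): start with 5.
  bit 2 = 1: square 5^2 = 25; bit is 1, so multiply 25·5 = 125 ≡ 11 (mod 57).
Final value: 5^3 ≡ 11 (mod 57).

Final answer: 11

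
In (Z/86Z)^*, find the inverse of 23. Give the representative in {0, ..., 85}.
23^(−1) ≡ 15 (mod 86)

Apply the extended Euclidean algorithm to (86, 23), tracking rows (r, s, t) with s·86 + t·23 = r. Each division r_prev = q·r_cur + r_new produces the new row as (previous row) − q·(current row):
  row A: (86, 1, 0)   [1·86 + 0·23 = 86]
  row B: (23, 0, 1)   [0·86 + 1·23 = 23]
  86 = 3·23 + 17   → row C = row A − 3·row B = (17, 1, −3)   [check: 1·86 − 3·23 = 17]
  23 = 1·17 + 6   → row D = row B − 1·row C = (6, −1, 4)   [check: −1·86 + 4·23 = 6]
  17 = 2·6 + 5   → row E = row C − 2·row D = (5, 3, −11)   [check: 3·86 − 11·23 = 5]
  6 = 1·5 + 1   → row F = row D − 1·row E = (1, −4, 15)   [check: −4·86 + 15·23 = 1]
  5 = 5·1 + 0   → remainder 0, stop. gcd = 1 (last nonzero row F).
The gcd is 1, so 23 is invertible mod 86. The last nonzero row gives −4·86 + 15·23 = 1, so t = 15. So 23^(−1) ≡ 15 (mod 86). Verify: 23 · 15 = 345 ≡ 1 (mod 86). ✓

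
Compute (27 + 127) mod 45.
Reduce the summands first: 127 ≡ 37 (mod 45), so 27 + 127 ≡ 27 + 37 (mod 45). 27 + 37 = 64; 64 = 1·45 + 19, so (27 + 127) mod 45 = 19.

Final answer: 19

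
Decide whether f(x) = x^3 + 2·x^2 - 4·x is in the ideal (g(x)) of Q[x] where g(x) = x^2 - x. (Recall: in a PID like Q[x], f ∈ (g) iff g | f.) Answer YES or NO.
In Q[x] the ideal (g) consists of all multiples of g, so f ∈ (g) iff g | f, i.e. iff the remainder of f on division by g is 0. Divide f by g (g is monic, so eliminate the leading term of the running remainder at each step):
  leading term x^3: subtract (x)·g(x) = x^3 - x^2, leaving 3·x^2 - 4·x
  leading term 3·x^2: subtract (3)·g(x) = 3·x^2 - 3·x, leaving -x
The remainder r(x) = -x ≠ 0 (and deg r < deg g), so g ∤ f, i.e. f ∉ (g).

Final answer: NO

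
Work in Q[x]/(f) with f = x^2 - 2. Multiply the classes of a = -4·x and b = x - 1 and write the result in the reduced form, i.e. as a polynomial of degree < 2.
First multiply in Q[x] without reducing: a · b = -4·x^2 + 4·x. Now divide by f(x) = x^2 - 2, eliminating the leading term at each step:
  leading term -4·x^2: subtract (-4)·f(x) = 8 - 4·x^2, leaving 4·x - 8
The degree is now < 2, so this is the remainder. Hence a · b ≡ 4·x - 8 in Q[x]/(f).

Final answer: a · b ≡ 4·x - 8 (mod f(x))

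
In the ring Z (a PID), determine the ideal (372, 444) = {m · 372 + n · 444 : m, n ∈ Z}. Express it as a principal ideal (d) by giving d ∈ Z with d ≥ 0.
(372, 444) = (12); d = 12

In the PID Z, (a, b) is generated by gcd(a, b). Compute gcd(444, 372) with the extended Euclidean algorithm, tracking rows (r, s, t) with s·444 + t·372 = r:
  row A: (444, 1, 0)   [1·444 + 0·372 = 444]
  row B: (372, 0, 1)   [0·444 + 1·372 = 372]
  444 = 1·372 + 72   → row C = row A − 1·row B = (72, 1, −1)   [check: 1·444 − 1·372 = 72]
  372 = 5·72 + 12   → row D = row B − 5·row C = (12, −5, 6)   [check: −5·444 + 6·372 = 12]
  72 = 6·12 + 0   → remainder 0, stop. gcd = 12 (last nonzero row D).
So gcd(372, 444) = 12, with Bézout identity −5·444 + 6·372 = 12. Containment (⊇): the Bézout identity exhibits 12 as an element of (372, 444), giving (12) ⊆ (372, 444). Containment (⊆): since 12 | 372 and 12 | 444 (372 = 12·31, 444 = 12·37), every Z-linear combination of 372 and 444 is divisible by 12, so (372, 444) ⊆ (12). Therefore (372, 444) = (12), d = 12.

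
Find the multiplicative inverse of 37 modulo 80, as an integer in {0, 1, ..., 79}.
Apply the extended Euclidean algorithm to (80, 37), tracking rows (r, s, t) with s·80 + t·37 = r. Each division r_prev = q·r_cur + r_new produces the new row as (previous row) − q·(current row):
  row A: (80, 1, 0)   [1·80 + 0·37 = 80]
  row B: (37, 0, 1)   [0·80 + 1·37 = 37]
  80 = 2·37 + 6   → row C = row A − 2·row B = (6, 1, −2)   [check: 1·80 − 2·37 = 6]
  37 = 6·6 + 1   → row D = row B − 6·row C = (1, −6, 13)   [check: −6·80 + 13·37 = 1]
  6 = 6·1 + 0   → remainder 0, stop. gcd = 1 (last nonzero row D).
The gcd is 1, so 37 is invertible mod 80. The last nonzero row gives −6·80 + 13·37 = 1, so t = 13. So 37^(−1) ≡ 13 (mod 80). Verify: 37 · 13 = 481 ≡ 1 (mod 80). ✓

Final answer: 37^(−1) ≡ 13 (mod 80)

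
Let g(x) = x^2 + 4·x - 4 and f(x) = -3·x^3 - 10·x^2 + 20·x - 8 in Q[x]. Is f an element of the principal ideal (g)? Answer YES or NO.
In Q[x] the ideal (g) consists of all multiples of g, so f ∈ (g) iff g | f, i.e. iff the remainder of f on division by g is 0. Divide f by g (g is monic, so eliminate the leading term of the running remainder at each step):
  leading term -3·x^3: subtract (-3·x)·g(x) = -3·x^3 - 12·x^2 + 12·x, leaving 2·x^2 + 8·x - 8
  leading term 2·x^2: subtract (2)·g(x) = 2·x^2 + 8·x - 8, leaving 0
The remainder is 0, so f(x) = g(x) · h(x) with h(x) = 2 - 3·x. Hence g | f, i.e. f ∈ (g).

Final answer: YES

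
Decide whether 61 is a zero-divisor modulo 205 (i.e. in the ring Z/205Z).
NO

gcd(61, 205) = 1, so 61 is a unit in Z/205Z (it has a multiplicative inverse). A unit cannot be a zero-divisor: if 61·b ≡ 0 then multiplying both sides by 61^(−1) gives b ≡ 0. So 61 is not a zero-divisor.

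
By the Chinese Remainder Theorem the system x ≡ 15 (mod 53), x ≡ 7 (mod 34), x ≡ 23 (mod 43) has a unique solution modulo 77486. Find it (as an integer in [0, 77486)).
The moduli 53, 34, 43 are pairwise coprime, so by the CRT there is a unique solution mod 53·34·43 = 77486.
Solve by successive substitution. Start with x ≡ 15 (mod 53).
  Combine with x ≡ 7 (mod 34): write x = 15 + 53·t and require 15 + 53·t ≡ 7 (mod 34), i.e. 53·t ≡ 7 − 15 ≡ 26 (mod 34). Since 53^(−1) ≡ 9 (mod 34) (53 ≡ 19 (mod 34)), t ≡ 9·26 ≡ 30 (mod 34). So x ≡ 15 + 53·30 = 1605 (mod 1802).
  Combine with x ≡ 23 (mod 43): write x = 1605 + 1802·t and require 1605 + 1802·t ≡ 23 (mod 43), i.e. 1802·t ≡ 23 − 1605 ≡ 9 (mod 43). Since 1802^(−1) ≡ 32 (mod 43) (1802 ≡ 39 (mod 43)), t ≡ 32·9 ≡ 30 (mod 43). So x ≡ 1605 + 1802·30 = 55665 (mod 77486).
Unique solution in [0, 77486): x = 55665.

Final answer: x ≡ 55665 (mod 77486); the representative in [0, 77486) is 55665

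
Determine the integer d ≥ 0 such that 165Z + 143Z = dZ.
In the PID Z, (a, b) is generated by gcd(a, b). Compute gcd(165, 143) with the extended Euclidean algorithm, tracking rows (r, s, t) with s·165 + t·143 = r:
  row A: (165, 1, 0)   [1·165 + 0·143 = 165]
  row B: (143, 0, 1)   [0·165 + 1·143 = 143]
  165 = 1·143 + 22   → row C = row A − 1·row B = (22, 1, −1)   [check: 1·165 − 1·143 = 22]
  143 = 6·22 + 11   → row D = row B − 6·row C = (11, −6, 7)   [check: −6·165 + 7·143 = 11]
  22 = 2·11 + 0   → remainder 0, stop. gcd = 11 (last nonzero row D).
So gcd(165, 143) = 11, with Bézout identity −6·165 + 7·143 = 11. Containment (⊇): the Bézout identity exhibits 11 as an element of (165, 143), giving (11) ⊆ (165, 143). Containment (⊆): since 11 | 165 and 11 | 143 (165 = 11·15, 143 = 11·13), every Z-linear combination of 165 and 143 is divisible by 11, so (165, 143) ⊆ (11). Therefore (165, 143) = (11), d = 11.

Final answer: (165, 143) = (11); d = 11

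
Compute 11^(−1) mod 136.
11^(−1) ≡ 99 (mod 136)

Apply the extended Euclidean algorithm to (136, 11), tracking rows (r, s, t) with s·136 + t·11 = r. Each division r_prev = q·r_cur + r_new produces the new row as (previous row) − q·(current row):
  row A: (136, 1, 0)   [1·136 + 0·11 = 136]
  row B: (11, 0, 1)   [0·136 + 1·11 = 11]
  136 = 12·11 + 4   → row C = row A − 12·row B = (4, 1, −12)   [check: 1·136 − 12·11 = 4]
  11 = 2·4 + 3   → row D = row B − 2·row C = (3, −2, 25)   [check: −2·136 + 25·11 = 3]
  4 = 1·3 + 1   → row E = row C − 1·row D = (1, 3, −37)   [check: 3·136 − 37·11 = 1]
  3 = 3·1 + 0   → remainder 0, stop. gcd = 1 (last nonzero row E).
The gcd is 1, so 11 is invertible mod 136. The last nonzero row gives 3·136 − 37·11 = 1, so t = −37. So 11^(−1) ≡ −37 ≡ 99 (mod 136). Verify: 11 · 99 = 1089 ≡ 1 (mod 136). ✓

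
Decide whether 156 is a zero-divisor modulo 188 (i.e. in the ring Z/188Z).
gcd(156, 188) = 4 > 1, so 156 is not a unit in Z/188Z. In Z/nZ every nonzero non-unit is a zero-divisor: explicitly, take b = 188/gcd = 47 ≠ 0 (mod 188); then 156·47 = 7332 = 39·188, i.e. 156·47 ≡ 0 (mod 188). So 156 is a zero-divisor.

Final answer: YES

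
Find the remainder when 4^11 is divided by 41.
4

Use repeated squaring. Binary(11) = 1011. Walk through the bits of the exponent 11 left-to-right: at each bit after the leading one, square the running value, then multiply by 4 if the bit is 1 (always reducing mod 41):
  bit 1 = 1 (leading): start with 4.
  bit 2 = 0: square 4^2 = 16 (mod 41).
  bit 3 = 1: square 16^2 = 256 ≡ 10; bit is 1, so multiply 10·4 = 40 (mod 41).
  bit 4 = 1: square 40^2 = 1600 ≡ 1; bit is 1, so multiply 1·4 = 4 (mod 41).
Final value: 4^11 ≡ 4 (mod 41).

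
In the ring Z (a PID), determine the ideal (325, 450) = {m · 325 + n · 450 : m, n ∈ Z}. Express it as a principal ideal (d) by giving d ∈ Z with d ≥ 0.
In the PID Z, (a, b) is generated by gcd(a, b). Compute gcd(450, 325) with the extended Euclidean algorithm, tracking rows (r, s, t) with s·450 + t·325 = r:
  row A: (450, 1, 0)   [1·450 + 0·325 = 450]
  row B: (325, 0, 1)   [0·450 + 1·325 = 325]
  450 = 1·325 + 125   → row C = row A − 1·row B = (125, 1, −1)   [check: 1·450 − 1·325 = 125]
  325 = 2·125 + 75   → row D = row B − 2·row C = (75, −2, 3)   [check: −2·450 + 3·325 = 75]
  125 = 1·75 + 50   → row E = row C − 1·row D = (50, 3, −4)   [check: 3·450 − 4·325 = 50]
  75 = 1·50 + 25   → row F = row D − 1·row E = (25, −5, 7)   [check: −5·450 + 7·325 = 25]
  50 = 2·25 + 0   → remainder 0, stop. gcd = 25 (last nonzero row F).
So gcd(325, 450) = 25, with Bézout identity −5·450 + 7·325 = 25. Containment (⊇): the Bézout identity exhibits 25 as an element of (325, 450), giving (25) ⊆ (325, 450). Containment (⊆): since 25 | 325 and 25 | 450 (325 = 25·13, 450 = 25·18), every Z-linear combination of 325 and 450 is divisible by 25, so (325, 450) ⊆ (25). Therefore (325, 450) = (25), d = 25.

Final answer: (325, 450) = (25); d = 25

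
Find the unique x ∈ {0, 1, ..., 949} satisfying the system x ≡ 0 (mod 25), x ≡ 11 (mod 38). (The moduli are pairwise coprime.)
The moduli 25, 38 are pairwise coprime, so by the CRT there is a unique solution mod 25·38 = 950.
Solve by successive substitution. Start with x ≡ 0 (mod 25).
  Combine with x ≡ 11 (mod 38): write x = 25·t and require 25·t ≡ 11 (mod 38). Since 25^(−1) ≡ 35 (mod 38), t ≡ 35·11 ≡ 5 (mod 38). So x ≡ 25·5 = 125 (mod 950).
Unique solution in [0, 950): x = 125.

Final answer: x ≡ 125 (mod 950); the representative in [0, 950) is 125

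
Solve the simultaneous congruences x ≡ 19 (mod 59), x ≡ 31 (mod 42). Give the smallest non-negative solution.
The moduli 59, 42 are pairwise coprime, so by the CRT there is a unique solution mod 59·42 = 2478.
Solve by successive substitution. Start with x ≡ 19 (mod 59).
  Combine with x ≡ 31 (mod 42): write x = 19 + 59·t and require 19 + 59·t ≡ 31 (mod 42), i.e. 59·t ≡ 31 − 19 ≡ 12 (mod 42). Since 59^(−1) ≡ 5 (mod 42) (59 ≡ 17 (mod 42)), t ≡ 5·12 ≡ 18 (mod 42). So x ≡ 19 + 59·18 = 1081 (mod 2478).
Unique solution in [0, 2478): x = 1081.

Final answer: x ≡ 1081 (mod 2478); the representative in [0, 2478) is 1081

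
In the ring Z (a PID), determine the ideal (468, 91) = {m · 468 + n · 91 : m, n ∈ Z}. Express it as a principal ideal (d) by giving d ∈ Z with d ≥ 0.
In the PID Z, (a, b) is generated by gcd(a, b). Compute gcd(468, 91) with the extended Euclidean algorithm, tracking rows (r, s, t) with s·468 + t·91 = r:
  row A: (468, 1, 0)   [1·468 + 0·91 = 468]
  row B: (91, 0, 1)   [0·468 + 1·91 = 91]
  468 = 5·91 + 13   → row C = row A − 5·row B = (13, 1, −5)   [check: 1·468 − 5·91 = 13]
  91 = 7·13 + 0   → remainder 0, stop. gcd = 13 (last nonzero row C).
So gcd(468, 91) = 13, with Bézout identity 1·468 − 5·91 = 13. Containment (⊇): the Bézout identity exhibits 13 as an element of (468, 91), giving (13) ⊆ (468, 91). Containment (⊆): since 13 | 468 and 13 | 91 (468 = 13·36, 91 = 13·7), every Z-linear combination of 468 and 91 is divisible by 13, so (468, 91) ⊆ (13). Therefore (468, 91) = (13), d = 13.

Final answer: (468, 91) = (13); d = 13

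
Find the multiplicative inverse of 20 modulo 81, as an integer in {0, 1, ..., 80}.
20^(−1) ≡ 77 (mod 81)

Apply the extended Euclidean algorithm to (81, 20), tracking rows (r, s, t) with s·81 + t·20 = r. Each division r_prev = q·r_cur + r_new produces the new row as (previous row) − q·(current row):
  row A: (81, 1, 0)   [1·81 + 0·20 = 81]
  row B: (20, 0, 1)   [0·81 + 1·20 = 20]
  81 = 4·20 + 1   → row C = row A − 4·row B = (1, 1, −4)   [check: 1·81 − 4·20 = 1]
  20 = 20·1 + 0   → remainder 0, stop. gcd = 1 (last nonzero row C).
The gcd is 1, so 20 is invertible mod 81. The last nonzero row gives 1·81 − 4·20 = 1, so t = −4. So 20^(−1) ≡ −4 ≡ 77 (mod 81). Verify: 20 · 77 = 1540 ≡ 1 (mod 81). ✓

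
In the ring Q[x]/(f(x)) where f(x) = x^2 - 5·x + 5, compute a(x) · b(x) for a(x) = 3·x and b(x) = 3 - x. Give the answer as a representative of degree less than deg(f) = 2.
a · b ≡ 15 - 6·x (mod f(x))

First multiply in Q[x] without reducing: a · b = -3·x^2 + 9·x. Now divide by f(x) = x^2 - 5·x + 5, eliminating the leading term at each step:
  leading term -3·x^2: subtract (-3)·f(x) = -3·x^2 + 15·x - 15, leaving 15 - 6·x
The degree is now < 2, so this is the remainder. Hence a · b ≡ 15 - 6·x in Q[x]/(f).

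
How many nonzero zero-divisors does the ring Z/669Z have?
In Z/669Z each nonzero element is either a unit (gcd with 669 is 1) or a zero-divisor (gcd > 1). The number of units is φ(669): factorise 669 = 3 · 223, so φ(669) = (3 − 1) · (223 − 1) = 2 · 222 = 444. The nonzero elements number 669 − 1 = 668. Hence the nonzero zero-divisors number 668 − 444 = 224.

Final answer: Z/669Z has 224 nonzero zero-divisors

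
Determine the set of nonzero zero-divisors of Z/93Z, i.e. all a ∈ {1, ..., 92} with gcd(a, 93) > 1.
An element a ∈ Z/93Z (with a ≠ 0) is a zero-divisor iff gcd(a, 93) > 1 (because a is a unit precisely when gcd(a, n) = 1, and in Z/nZ every nonzero, non-unit element is a zero-divisor). Scan a = 1, ..., 92 and keep those with gcd(a, 93) > 1:
  gcd(3, 93) = 3, gcd(6, 93) = 3, gcd(9, 93) = 3, gcd(12, 93) = 3, gcd(15, 93) = 3, gcd(18, 93) = 3, gcd(21, 93) = 3, gcd(24, 93) = 3, gcd(27, 93) = 3, gcd(30, 93) = 3, gcd(31, 93) = 31, gcd(33, 93) = 3, gcd(36, 93) = 3, gcd(39, 93) = 3, gcd(42, 93) = 3, gcd(45, 93) = 3, gcd(48, 93) = 3, gcd(51, 93) = 3, gcd(54, 93) = 3, gcd(57, 93) = 3, gcd(60, 93) = 3, gcd(62, 93) = 31, gcd(63, 93) = 3, gcd(66, 93) = 3, gcd(69, 93) = 3, gcd(72, 93) = 3, gcd(75, 93) = 3, gcd(78, 93) = 3, gcd(81, 93) = 3, gcd(84, 93) = 3, gcd(87, 93) = 3, gcd(90, 93) = 3.
All other a ∈ {1, ..., 92} have gcd(a, 93) = 1 and are units. So the nonzero zero-divisors are exactly the 32 values of a appearing in this scan.

Final answer: nonzero zero-divisors of Z/93Z = {3, 6, 9, 12, 15, 18, 21, 24, 27, 30, 31, 33, 36, 39, 42, 45, 48, 51, 54, 57, 60, 62, 63, 66, 69, 72, 75, 78, 81, 84, 87, 90}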